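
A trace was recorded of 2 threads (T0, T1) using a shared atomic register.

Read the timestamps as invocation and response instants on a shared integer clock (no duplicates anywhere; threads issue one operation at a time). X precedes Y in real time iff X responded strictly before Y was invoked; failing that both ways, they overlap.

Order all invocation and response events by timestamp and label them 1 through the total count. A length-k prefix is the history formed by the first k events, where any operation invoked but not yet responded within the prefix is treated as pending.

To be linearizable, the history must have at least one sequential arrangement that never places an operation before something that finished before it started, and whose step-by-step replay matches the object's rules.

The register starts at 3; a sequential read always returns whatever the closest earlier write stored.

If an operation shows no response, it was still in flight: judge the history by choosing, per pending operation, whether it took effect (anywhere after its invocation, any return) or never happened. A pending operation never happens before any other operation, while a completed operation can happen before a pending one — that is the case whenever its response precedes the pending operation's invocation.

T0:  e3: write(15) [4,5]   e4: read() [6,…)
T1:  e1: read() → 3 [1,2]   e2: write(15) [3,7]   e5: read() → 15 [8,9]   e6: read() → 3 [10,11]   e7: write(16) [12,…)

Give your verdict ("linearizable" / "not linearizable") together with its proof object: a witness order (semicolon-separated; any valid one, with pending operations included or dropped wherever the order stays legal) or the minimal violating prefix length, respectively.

not linearizable — minimal violating prefix: 11 events

prefix check: 1..10 passes, 1..11 fails once e6's time-11 response joins
every one of the 2 real-time-consistent orders over 5 completed atomic register ops fails the sequential spec
including or dropping the 1 pending operation (e4) in any combination fails
one such order, e1, e2, e3, e5, e6 (pending dropped), breaks at step 5 where e6 read() → 3 is illegal
one such order, e1, e3, e2, e5, e6 (pending dropped), breaks at step 5 where e6 read() → 3 is illegal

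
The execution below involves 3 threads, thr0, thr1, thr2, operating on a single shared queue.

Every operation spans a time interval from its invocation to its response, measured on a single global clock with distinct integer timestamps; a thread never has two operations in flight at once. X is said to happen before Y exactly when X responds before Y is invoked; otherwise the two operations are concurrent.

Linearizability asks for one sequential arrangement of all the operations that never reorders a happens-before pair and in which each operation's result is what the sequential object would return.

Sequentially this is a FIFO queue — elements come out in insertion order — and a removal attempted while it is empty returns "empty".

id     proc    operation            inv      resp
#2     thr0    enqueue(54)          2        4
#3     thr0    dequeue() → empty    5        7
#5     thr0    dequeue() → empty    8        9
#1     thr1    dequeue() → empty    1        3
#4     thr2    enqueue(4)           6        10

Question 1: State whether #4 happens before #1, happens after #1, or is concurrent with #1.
Answer: after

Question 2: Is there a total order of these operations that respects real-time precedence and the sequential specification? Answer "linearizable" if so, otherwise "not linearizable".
not linearizable

already the first 7 events (up to #3's response at time 7) admit no linearization; the first 6 still do
every one of the 2 real-time-consistent orders over 3 completed queue ops fails the sequential spec
including or dropping the 1 pending operation (#4) in any combination fails
for example #1, #2, #3 (pending dropped) fails at step 3: #3 dequeue() → empty is not legal there
for example #2, #1, #3 (pending dropped) fails at step 2: #1 dequeue() → empty is not legal there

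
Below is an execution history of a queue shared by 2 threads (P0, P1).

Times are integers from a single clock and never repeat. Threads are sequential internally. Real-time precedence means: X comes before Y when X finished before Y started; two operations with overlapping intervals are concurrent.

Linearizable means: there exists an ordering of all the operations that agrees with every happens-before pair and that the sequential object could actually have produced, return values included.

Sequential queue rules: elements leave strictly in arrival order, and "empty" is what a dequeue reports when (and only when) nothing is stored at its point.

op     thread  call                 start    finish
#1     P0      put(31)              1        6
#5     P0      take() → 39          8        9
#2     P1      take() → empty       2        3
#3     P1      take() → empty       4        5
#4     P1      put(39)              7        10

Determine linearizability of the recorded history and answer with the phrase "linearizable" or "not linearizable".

the violation lands at event 9, #5's response at time 9: events 1..8 linearize, events 1..9 do not
checked exhaustively: 3 real-time-consistent orders of 4 completed operations, zero legal queue replays
including or dropping the 1 pending operation (#4) in any combination fails
sample order #1, #2, #3, #5 (pending dropped) stalls at step 2 — #2 take() → empty has no legal effect
sample order #2, #1, #3, #5 (pending dropped) stalls at step 3 — #3 take() → empty has no legal effect

not linearizable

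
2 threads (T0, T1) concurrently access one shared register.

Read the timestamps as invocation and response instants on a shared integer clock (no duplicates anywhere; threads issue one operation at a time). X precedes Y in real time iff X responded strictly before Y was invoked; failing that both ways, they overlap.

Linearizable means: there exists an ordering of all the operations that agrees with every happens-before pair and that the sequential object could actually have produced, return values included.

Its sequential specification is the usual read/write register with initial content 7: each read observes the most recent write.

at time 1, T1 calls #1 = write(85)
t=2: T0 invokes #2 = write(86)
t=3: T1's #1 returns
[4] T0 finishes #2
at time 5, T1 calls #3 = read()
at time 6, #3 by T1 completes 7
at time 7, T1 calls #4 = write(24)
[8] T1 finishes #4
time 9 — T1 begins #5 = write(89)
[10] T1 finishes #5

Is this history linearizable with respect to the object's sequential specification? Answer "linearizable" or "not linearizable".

not linearizable

the violation lands at event 6, #3's response at time 6: events 1..5 linearize, events 1..6 do not
no legal order exists: 2 real-time-consistent candidates over 3 completed register operations, all rejected
one such order, #1, #2, #3, breaks at step 3 where #3 read() → 7 is illegal
one such order, #2, #1, #3, breaks at step 3 where #3 read() → 7 is illegal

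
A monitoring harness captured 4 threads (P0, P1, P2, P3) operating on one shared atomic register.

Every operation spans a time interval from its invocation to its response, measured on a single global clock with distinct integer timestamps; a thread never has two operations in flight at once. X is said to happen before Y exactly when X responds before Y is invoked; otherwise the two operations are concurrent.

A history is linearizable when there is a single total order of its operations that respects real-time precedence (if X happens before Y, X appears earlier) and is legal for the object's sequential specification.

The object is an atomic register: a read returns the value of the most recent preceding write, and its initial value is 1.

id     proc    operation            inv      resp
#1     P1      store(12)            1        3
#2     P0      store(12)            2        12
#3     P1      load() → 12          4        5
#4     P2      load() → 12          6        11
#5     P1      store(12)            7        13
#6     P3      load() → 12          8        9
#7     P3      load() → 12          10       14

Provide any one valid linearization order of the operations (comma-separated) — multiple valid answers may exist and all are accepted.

step 1: #1 store(12) — value 12
step 2: #2 store(12) — value 12
step 3: #3 load() → 12 — value 12
step 4: #4 load() → 12 — value 12
step 5: #5 store(12) — value 12
step 6: #6 load() → 12 — value 12
step 7: #7 load() → 12 — value 12

#1, #2, #3, #4, #5, #6, #7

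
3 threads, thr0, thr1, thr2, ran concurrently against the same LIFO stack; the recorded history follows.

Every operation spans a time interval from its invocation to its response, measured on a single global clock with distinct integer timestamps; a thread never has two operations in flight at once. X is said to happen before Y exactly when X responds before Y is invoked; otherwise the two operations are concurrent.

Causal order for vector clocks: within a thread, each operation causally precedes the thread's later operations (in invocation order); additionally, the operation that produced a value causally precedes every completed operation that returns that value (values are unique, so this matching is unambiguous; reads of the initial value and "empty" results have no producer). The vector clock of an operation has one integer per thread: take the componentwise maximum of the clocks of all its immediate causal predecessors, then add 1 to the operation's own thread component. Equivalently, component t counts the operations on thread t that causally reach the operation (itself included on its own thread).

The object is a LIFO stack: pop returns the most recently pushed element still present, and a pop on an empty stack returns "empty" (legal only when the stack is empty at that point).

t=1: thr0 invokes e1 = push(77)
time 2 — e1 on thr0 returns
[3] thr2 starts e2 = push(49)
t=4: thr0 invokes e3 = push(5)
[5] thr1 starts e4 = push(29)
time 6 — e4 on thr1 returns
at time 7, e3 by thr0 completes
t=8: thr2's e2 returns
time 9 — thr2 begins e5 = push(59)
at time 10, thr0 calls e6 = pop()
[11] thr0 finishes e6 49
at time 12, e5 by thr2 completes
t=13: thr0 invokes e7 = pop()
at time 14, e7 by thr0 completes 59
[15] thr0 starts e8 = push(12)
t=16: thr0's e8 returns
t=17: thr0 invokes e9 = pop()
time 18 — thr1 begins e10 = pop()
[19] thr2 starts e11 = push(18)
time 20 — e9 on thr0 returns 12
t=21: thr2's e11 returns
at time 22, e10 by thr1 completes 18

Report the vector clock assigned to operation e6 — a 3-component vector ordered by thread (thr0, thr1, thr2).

invoked at 3, e2 has no predecessors; its own thr2 bump gives (0, 0, 1)
invoked at 5, e4 has no predecessors; its own thr1 bump gives (0, 1, 0)
invoked at 1, e1 has no predecessors; its own thr0 bump gives (1, 0, 0)
invoked at 9, e5 merges VC(e2)=(0, 0, 1) and bumps thr2's slot → (0, 0, 2)
invoked at 4, e3 merges VC(e1)=(1, 0, 0) and bumps thr0's slot → (2, 0, 0)
invoked at 19, e11 merges VC(e5)=(0, 0, 2) and bumps thr2's slot → (0, 0, 3)
invoked at 10, e6 merges VC(e2)=(0, 0, 1), VC(e3)=(2, 0, 0) and bumps thr0's slot → (3, 0, 1)
invoked at 18, e10 merges VC(e4)=(0, 1, 0), VC(e11)=(0, 0, 3) and bumps thr1's slot → (0, 2, 3)
invoked at 13, e7 merges VC(e5)=(0, 0, 2), VC(e6)=(3, 0, 1) and bumps thr0's slot → (4, 0, 2)
invoked at 15, e8 merges VC(e7)=(4, 0, 2) and bumps thr0's slot → (5, 0, 2)
invoked at 17, e9 merges VC(e8)=(5, 0, 2) and bumps thr0's slot → (6, 0, 2)
target: VC(e6) = (3, 0, 1)

(3, 0, 1)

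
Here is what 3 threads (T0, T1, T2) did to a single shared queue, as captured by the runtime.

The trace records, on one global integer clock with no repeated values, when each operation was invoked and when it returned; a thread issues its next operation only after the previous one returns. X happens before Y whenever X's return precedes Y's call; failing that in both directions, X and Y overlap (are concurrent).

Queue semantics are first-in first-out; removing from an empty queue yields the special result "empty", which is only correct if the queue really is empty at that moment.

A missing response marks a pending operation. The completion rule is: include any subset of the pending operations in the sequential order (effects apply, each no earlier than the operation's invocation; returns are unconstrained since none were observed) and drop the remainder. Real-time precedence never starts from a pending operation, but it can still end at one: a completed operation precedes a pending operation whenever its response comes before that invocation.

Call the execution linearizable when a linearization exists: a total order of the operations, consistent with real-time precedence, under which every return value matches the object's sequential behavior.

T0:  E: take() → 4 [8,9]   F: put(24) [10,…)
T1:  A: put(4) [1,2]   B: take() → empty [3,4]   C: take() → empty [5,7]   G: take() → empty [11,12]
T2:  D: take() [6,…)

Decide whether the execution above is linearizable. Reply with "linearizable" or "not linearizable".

not linearizable

through event 3 a valid linearization exists; event 4 (B responding at time 4) ends that
the sole real-time-consistent order of 2 completed operations fails the queue replay
sample order A, B stalls at step 2 — B take() → empty has no legal effect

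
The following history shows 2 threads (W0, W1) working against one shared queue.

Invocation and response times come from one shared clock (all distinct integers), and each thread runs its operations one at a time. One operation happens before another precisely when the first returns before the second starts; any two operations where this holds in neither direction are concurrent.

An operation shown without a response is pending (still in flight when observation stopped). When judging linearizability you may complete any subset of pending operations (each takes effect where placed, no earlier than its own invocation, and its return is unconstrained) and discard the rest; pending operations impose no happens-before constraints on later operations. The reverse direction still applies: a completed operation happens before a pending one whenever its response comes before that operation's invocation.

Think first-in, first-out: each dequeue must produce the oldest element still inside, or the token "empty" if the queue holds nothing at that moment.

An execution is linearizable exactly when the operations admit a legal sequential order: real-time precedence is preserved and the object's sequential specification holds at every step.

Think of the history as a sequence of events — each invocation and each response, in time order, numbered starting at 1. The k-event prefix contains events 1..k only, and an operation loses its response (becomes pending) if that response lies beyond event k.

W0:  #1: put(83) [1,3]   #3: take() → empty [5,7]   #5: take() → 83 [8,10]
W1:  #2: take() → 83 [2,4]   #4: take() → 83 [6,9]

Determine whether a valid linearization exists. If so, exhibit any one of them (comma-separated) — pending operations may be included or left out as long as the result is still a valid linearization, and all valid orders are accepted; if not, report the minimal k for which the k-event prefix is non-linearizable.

not linearizable — minimal violating prefix: 9 events

through event 8 a valid linearization exists; event 9 (#4 responding at time 9) ends that
the 4 completed operations admit 4 real-time orders; each fails the queue replay
every completion of the 1 pending operation (#5) was checked; none linearizes
one such order, #1, #2, #3, #4 (pending dropped), breaks at step 4 where #4 take() → 83 is illegal
one such order, #1, #2, #4, #3 (pending dropped), breaks at step 3 where #4 take() → 83 is illegal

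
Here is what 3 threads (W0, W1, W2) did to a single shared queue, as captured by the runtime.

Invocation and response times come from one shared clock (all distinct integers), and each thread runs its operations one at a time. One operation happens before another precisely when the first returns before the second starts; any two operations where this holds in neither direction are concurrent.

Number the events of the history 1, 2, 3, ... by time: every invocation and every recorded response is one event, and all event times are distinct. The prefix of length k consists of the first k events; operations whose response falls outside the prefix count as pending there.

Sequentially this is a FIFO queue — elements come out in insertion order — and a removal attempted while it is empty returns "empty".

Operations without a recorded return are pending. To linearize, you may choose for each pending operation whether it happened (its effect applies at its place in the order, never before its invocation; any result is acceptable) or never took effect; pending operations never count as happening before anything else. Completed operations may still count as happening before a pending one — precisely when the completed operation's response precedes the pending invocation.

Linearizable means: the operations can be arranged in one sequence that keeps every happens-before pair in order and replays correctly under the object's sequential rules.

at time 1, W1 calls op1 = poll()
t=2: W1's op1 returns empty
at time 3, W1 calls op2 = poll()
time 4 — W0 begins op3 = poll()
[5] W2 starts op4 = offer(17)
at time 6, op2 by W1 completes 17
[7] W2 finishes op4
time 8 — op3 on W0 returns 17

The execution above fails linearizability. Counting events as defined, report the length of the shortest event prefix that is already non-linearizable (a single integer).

events 1..7 are linearizable; a witness order is op1, op3, op4, op2:
1. op1 poll() → empty, leaving queue <>
2. op3 poll() (pending, included), leaving queue <>
3. op4 offer(17), leaving queue <17>
4. op2 poll() → 17, leaving queue <>
include event 8 — op3 responding at 8 — and every candidate order breaks
sample order op1, op2, op3, op4 stalls at step 2 — op2 poll() → 17 has no legal effect
sample order op1, op2, op4, op3 stalls at step 2 — op2 poll() → 17 has no legal effect

8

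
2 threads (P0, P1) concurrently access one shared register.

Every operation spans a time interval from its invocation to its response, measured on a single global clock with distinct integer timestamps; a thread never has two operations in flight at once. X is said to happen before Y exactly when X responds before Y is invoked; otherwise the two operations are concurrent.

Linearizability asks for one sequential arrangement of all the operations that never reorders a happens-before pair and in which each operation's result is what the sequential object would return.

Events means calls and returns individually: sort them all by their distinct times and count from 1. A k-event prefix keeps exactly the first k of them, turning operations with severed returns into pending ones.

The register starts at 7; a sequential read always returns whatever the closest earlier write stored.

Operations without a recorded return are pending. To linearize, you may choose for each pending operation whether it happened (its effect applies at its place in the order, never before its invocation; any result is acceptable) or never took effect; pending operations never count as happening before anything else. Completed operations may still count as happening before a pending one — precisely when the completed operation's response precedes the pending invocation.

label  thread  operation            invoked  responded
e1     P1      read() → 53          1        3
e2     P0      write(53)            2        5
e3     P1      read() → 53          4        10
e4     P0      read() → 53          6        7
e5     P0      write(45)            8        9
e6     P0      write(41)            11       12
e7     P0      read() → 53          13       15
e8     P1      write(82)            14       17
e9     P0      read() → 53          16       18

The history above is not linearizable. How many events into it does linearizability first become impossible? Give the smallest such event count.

15

a valid linearization of events 1..14 exists, for instance e2, e1, e3, e4, e5, e6:
after step 1 (e2 write(53)): value 53
after step 2 (e1 read() → 53): value 53
after step 3 (e3 read() → 53): value 53
after step 4 (e4 read() → 53): value 53
after step 5 (e5 write(45)): value 45
after step 6 (e6 write(41)): value 41
adding event 15 (e7 responds at 15) leaves no legal real-time order
every completion of the 1 pending operation (e8) was checked; none linearizes
e.g. e1, e2, e3, e4, e5, e6, e7 (pending dropped): illegal at step 1, since e1 read() → 53 cannot apply there
e.g. e1, e2, e4, e3, e5, e6, e7 (pending dropped): illegal at step 1, since e1 read() → 53 cannot apply there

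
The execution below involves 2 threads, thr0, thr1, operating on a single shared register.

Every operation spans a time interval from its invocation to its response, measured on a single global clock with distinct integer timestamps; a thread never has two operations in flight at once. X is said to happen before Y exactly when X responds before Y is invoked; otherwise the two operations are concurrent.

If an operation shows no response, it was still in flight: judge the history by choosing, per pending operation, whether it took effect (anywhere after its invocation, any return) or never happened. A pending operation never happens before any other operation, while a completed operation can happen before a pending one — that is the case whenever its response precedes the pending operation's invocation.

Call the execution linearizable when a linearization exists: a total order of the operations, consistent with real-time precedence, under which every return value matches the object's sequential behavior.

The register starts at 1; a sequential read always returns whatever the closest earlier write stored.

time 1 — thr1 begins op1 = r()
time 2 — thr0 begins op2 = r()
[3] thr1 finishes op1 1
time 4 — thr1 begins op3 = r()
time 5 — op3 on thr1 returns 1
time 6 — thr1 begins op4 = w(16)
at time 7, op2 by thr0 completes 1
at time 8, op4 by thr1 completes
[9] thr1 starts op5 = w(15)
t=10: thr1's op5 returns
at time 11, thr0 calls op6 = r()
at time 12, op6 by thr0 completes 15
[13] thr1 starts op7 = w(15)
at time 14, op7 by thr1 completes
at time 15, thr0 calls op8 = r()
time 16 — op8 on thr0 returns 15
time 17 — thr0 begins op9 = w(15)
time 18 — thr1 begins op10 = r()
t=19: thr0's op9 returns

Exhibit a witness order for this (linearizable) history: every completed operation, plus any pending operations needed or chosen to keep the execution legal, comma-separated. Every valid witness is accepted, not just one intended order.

after step 1 (op1 r() → 1): value 1
after step 2 (op2 r() → 1): value 1
after step 3 (op3 r() → 1): value 1
after step 4 (op4 w(16)): value 16
after step 5 (op5 w(15)): value 15
after step 6 (op6 r() → 15): value 15
after step 7 (op7 w(15)): value 15
after step 8 (op8 r() → 15): value 15
after step 9 (op9 w(15)): value 15

op1, op2, op3, op4, op5, op6, op7, op8, op9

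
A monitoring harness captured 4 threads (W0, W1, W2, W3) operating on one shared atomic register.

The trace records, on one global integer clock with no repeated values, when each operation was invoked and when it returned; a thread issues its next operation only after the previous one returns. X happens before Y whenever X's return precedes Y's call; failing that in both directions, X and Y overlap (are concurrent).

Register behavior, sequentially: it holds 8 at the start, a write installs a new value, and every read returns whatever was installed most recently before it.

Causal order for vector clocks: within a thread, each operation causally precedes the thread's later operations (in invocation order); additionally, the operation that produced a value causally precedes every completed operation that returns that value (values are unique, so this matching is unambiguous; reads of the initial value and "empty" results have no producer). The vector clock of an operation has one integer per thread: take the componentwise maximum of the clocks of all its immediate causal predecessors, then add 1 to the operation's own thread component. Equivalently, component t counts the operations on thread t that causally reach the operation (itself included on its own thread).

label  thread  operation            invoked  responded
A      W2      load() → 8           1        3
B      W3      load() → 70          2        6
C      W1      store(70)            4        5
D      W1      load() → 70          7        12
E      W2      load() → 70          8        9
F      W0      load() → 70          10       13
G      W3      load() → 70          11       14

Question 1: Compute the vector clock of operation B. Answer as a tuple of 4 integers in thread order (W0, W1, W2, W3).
Answer: (0, 1, 0, 1)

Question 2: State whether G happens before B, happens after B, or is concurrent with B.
Answer: after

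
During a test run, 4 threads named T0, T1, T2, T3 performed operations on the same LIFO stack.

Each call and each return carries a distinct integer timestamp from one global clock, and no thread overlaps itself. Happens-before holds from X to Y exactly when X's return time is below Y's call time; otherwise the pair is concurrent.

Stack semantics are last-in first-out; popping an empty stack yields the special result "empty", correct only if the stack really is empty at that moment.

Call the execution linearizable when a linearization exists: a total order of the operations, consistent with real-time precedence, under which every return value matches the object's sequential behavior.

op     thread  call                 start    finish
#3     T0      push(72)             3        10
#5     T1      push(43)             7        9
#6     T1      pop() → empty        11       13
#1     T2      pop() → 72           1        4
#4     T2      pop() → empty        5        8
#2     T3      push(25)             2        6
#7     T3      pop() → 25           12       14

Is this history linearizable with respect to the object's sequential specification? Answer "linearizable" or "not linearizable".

not linearizable

prefix check: 1..12 passes, 1..13 fails once #6's time-13 response joins
all 25 real-time-respecting orders fail — 6 completed LIFO stack operations, no legal replay
completion choices over the 1 pending operation (#7) were checked; none helps
sample order #1, #2, #3, #4, #5, #6 (pending dropped) stalls at step 1 — #1 pop() → 72 has no legal effect
sample order #1, #2, #3, #5, #4, #6 (pending dropped) stalls at step 1 — #1 pop() → 72 has no legal effect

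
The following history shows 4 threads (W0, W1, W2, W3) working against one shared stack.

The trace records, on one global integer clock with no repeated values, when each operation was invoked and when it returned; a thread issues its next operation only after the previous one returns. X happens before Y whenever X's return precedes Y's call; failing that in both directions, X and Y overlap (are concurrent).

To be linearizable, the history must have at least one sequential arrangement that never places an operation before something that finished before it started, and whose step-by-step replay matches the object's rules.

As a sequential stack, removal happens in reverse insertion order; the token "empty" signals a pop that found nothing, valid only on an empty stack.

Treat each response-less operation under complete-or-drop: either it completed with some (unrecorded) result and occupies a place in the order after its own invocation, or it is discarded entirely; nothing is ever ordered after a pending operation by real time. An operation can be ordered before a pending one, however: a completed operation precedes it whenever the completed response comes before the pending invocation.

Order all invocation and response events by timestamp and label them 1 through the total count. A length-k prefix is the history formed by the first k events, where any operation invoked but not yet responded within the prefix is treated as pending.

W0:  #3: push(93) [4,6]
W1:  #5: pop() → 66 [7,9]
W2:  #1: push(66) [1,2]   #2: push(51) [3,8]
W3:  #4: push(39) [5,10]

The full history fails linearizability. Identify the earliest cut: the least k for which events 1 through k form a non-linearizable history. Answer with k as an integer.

events 1..8 are linearizable, e.g. via #1, #2, #3:
after step 1 (#1 push(66)): stack <66>
after step 2 (#2 push(51)): stack <66,51>
after step 3 (#3 push(93)): stack <66,51,93>
at event 9 (#5's time-9 response) nothing linearizes any more
include/drop combinations of the 1 pending operation (#4) were all tried; none helps
e.g. #1, #2, #3, #5 (pending dropped): illegal at step 4, since #5 pop() → 66 cannot apply there
e.g. #1, #3, #2, #5 (pending dropped): illegal at step 4, since #5 pop() → 66 cannot apply there

9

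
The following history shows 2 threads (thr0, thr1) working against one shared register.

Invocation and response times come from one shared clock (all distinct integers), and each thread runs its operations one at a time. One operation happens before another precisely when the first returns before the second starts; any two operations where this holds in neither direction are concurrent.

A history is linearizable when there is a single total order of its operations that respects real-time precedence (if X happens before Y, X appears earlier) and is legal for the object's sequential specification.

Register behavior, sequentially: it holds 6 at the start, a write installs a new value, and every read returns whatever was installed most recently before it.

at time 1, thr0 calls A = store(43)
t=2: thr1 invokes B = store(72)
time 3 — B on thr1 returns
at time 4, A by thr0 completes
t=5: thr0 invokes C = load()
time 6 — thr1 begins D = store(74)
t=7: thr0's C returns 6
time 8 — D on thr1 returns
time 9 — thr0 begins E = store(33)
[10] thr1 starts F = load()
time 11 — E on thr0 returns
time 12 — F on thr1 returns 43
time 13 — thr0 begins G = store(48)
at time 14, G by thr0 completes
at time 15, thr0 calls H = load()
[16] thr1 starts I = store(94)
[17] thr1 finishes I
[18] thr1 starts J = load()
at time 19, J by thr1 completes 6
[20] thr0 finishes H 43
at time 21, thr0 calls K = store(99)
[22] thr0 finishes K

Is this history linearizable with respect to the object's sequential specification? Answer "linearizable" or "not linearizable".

events 1..6 are fine; event 7 — the response of C at time 7 — makes the prefix non-linearizable
3 completed operations, 2 real-time-consistent orders — every register replay fails
every completion of the 1 pending operation (D) was checked; none linearizes
take A, B, C (pending dropped): step 3 already fails, because C load() → 6 cannot occur there
take B, A, C (pending dropped): step 3 already fails, because C load() → 6 cannot occur there

not linearizable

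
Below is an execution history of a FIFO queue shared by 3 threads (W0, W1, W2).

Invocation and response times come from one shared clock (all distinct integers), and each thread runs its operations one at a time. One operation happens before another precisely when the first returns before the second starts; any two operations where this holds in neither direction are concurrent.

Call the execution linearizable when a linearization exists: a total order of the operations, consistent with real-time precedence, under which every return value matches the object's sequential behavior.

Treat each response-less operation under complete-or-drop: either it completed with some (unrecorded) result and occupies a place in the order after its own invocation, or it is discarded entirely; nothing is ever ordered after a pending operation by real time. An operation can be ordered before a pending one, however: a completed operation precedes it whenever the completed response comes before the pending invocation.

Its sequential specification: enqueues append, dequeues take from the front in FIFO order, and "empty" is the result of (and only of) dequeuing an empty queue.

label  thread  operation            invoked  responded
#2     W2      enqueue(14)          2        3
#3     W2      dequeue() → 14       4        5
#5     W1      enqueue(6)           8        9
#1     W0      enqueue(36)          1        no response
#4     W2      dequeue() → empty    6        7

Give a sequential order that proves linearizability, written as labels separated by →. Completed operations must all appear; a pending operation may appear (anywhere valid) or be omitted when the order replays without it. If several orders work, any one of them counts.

#2 → #3 → #4 → #1 → #5

after step 1 (#2 enqueue(14)): queue <14>
after step 2 (#3 dequeue() → 14): queue <>
after step 3 (#4 dequeue() → empty): queue <>
after step 4 (#1 enqueue(36) (pending, included)): queue <36>
after step 5 (#5 enqueue(6)): queue <36,6>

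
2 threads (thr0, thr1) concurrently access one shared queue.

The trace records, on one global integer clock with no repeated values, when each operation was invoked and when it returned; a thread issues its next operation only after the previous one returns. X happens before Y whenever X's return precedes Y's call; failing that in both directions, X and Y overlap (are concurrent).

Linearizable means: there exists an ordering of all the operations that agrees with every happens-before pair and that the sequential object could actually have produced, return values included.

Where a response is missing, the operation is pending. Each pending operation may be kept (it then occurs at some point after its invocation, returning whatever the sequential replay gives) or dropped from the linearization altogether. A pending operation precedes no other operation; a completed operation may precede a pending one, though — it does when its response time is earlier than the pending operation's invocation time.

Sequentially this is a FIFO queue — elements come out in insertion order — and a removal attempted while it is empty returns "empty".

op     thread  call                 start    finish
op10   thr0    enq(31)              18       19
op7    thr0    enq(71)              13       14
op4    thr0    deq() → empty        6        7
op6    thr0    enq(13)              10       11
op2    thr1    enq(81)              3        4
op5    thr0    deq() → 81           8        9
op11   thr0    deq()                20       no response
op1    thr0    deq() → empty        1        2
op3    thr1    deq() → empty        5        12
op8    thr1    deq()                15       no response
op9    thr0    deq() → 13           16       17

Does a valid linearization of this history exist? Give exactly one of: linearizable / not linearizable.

not linearizable

through event 8 a valid linearization exists; event 9 (op5 responding at time 9) ends that
the completed operations (4 total) allow one real-time order; the queue replay rejects it
every completion of the 1 pending operation (op3) was checked; none linearizes
take op1, op2, op4, op5 (pending dropped): step 3 already fails, because op4 deq() → empty cannot occur there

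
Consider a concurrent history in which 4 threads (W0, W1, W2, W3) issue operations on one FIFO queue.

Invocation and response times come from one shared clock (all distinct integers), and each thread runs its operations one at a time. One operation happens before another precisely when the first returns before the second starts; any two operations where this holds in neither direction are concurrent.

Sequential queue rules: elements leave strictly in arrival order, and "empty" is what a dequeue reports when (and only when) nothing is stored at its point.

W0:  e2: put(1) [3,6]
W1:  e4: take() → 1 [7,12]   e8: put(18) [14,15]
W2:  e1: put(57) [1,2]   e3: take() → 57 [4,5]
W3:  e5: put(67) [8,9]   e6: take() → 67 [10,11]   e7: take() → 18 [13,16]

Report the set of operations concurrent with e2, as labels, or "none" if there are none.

e3

e2 spans [3,6]; an op avoiding the whole window 3..6 is ordered, any other is concurrent
e1 [1,2]: before
e3 [4,5]: concurrent
e4 [7,12]: after
e5 [8,9]: after
e6 [10,11]: after
e7 [13,16]: after
e8 [14,15]: after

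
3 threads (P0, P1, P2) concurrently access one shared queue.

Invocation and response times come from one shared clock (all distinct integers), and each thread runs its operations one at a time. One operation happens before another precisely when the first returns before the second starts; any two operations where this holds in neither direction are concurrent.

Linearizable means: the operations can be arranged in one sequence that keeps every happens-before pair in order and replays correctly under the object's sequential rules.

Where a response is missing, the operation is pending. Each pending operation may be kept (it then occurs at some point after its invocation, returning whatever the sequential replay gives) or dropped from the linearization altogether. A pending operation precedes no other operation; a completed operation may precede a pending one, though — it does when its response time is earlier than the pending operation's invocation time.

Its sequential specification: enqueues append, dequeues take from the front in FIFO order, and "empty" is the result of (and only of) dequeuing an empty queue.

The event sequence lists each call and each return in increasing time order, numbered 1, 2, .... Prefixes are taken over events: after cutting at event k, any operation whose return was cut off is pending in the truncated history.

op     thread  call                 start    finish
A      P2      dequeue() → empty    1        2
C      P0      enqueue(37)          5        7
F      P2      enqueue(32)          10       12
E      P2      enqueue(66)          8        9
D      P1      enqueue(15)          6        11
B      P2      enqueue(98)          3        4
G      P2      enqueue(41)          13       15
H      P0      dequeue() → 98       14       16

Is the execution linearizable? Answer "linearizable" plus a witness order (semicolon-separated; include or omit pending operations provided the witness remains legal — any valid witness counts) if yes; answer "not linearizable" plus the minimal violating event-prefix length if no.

after step 1 (A dequeue() → empty): queue <>
after step 2 (B enqueue(98)): queue <98>
after step 3 (C enqueue(37)): queue <98,37>
after step 4 (D enqueue(15)): queue <98,37,15>
after step 5 (E enqueue(66)): queue <98,37,15,66>
after step 6 (F enqueue(32)): queue <98,37,15,66,32>
after step 7 (G enqueue(41)): queue <98,37,15,66,32,41>
after step 8 (H dequeue() → 98): queue <37,15,66,32,41>

linearizable — witness: A; B; C; D; E; F; G; H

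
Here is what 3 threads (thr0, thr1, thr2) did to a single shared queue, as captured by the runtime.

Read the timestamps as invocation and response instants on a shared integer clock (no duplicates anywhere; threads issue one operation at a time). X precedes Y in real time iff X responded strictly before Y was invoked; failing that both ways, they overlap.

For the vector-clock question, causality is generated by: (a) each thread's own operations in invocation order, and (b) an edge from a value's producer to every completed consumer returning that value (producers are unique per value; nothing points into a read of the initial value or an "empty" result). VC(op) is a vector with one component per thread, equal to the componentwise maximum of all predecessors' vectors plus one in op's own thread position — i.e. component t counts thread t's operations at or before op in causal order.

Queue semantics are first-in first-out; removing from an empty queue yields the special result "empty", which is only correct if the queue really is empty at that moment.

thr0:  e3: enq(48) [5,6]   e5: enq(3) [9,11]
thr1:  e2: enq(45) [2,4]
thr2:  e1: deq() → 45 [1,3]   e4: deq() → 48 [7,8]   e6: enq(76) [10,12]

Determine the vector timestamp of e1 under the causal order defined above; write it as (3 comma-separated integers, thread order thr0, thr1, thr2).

e2, invoked 2, has no incoming edges; only thr1's bump applies → (0, 1, 0)
e3, invoked 5, has no incoming edges; only thr0's bump applies → (1, 0, 0)
invoked at 1, e1 merges VC(e2)=(0, 1, 0) and bumps thr2's slot → (0, 1, 1)
invoked at 9, e5 merges VC(e3)=(1, 0, 0) and bumps thr0's slot → (2, 0, 0)
invoked at 7, e4 merges VC(e1)=(0, 1, 1), VC(e3)=(1, 0, 0) and bumps thr2's slot → (1, 1, 2)
invoked at 10, e6 merges VC(e4)=(1, 1, 2) and bumps thr2's slot → (1, 1, 3)
target: VC(e1) = (0, 1, 1)

(0, 1, 1)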